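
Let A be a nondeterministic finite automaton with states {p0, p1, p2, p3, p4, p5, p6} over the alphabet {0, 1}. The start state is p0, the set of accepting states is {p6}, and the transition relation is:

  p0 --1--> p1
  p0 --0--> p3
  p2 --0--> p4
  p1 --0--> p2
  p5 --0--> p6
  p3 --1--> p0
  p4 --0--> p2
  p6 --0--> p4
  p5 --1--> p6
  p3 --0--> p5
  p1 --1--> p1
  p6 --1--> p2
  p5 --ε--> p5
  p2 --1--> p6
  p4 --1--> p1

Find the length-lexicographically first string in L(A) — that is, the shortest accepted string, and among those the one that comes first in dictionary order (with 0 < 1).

A breadth-first search from p0 reaches an accepting state first via the path p0 → p3 → p5 → p6 on input 000.
No string of length < 3 is accepted (BFS exhausts all shorter strings without reaching an accepting state), and 000 is the lexicographically least accepting string of length 3.

000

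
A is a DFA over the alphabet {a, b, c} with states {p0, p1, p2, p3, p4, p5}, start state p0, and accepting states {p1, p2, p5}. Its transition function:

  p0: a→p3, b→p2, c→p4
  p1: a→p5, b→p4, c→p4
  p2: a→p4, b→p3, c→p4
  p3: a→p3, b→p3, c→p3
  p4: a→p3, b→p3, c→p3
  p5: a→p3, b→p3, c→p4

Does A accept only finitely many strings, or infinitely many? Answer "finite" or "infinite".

The useful states (reachable from p0 and able to reach an accepting state) are {p0, p2}.
Restricted to these states the transition graph has no cycle, so every accepting path has bounded length and L is finite.

finite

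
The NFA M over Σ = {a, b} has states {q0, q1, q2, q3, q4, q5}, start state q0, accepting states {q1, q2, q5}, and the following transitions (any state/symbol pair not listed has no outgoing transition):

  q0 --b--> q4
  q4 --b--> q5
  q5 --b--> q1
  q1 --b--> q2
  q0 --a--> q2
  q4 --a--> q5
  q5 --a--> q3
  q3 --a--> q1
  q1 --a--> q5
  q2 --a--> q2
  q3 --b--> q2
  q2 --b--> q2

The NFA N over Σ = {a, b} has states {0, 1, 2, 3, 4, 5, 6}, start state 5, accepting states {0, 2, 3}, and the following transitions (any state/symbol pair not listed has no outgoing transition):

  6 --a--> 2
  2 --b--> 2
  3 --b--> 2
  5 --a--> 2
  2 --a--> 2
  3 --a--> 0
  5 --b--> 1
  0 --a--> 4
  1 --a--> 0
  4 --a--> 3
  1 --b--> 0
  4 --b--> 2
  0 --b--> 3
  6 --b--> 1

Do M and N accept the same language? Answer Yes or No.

Exploring the product automaton M × N from the start pair (q0, 5), following both machines on each input symbol, reaches 6 state pairs: (q0, 5), (q2, 2), (q4, 1), (q5, 0), (q3, 4), (q1, 3).
M accepts in {q1, q2, q5} and N accepts in {0, 2, 3}. In every reachable pair the two components are either both accepting — (q2, 2), (q5, 0), (q1, 3) — or both non-accepting, so no string is accepted by exactly one of the machines: L(M) \ L(N) and L(N) \ L(M) are both empty.
Hence every string is accepted by M iff it is accepted by N, and the two languages coincide.

Yes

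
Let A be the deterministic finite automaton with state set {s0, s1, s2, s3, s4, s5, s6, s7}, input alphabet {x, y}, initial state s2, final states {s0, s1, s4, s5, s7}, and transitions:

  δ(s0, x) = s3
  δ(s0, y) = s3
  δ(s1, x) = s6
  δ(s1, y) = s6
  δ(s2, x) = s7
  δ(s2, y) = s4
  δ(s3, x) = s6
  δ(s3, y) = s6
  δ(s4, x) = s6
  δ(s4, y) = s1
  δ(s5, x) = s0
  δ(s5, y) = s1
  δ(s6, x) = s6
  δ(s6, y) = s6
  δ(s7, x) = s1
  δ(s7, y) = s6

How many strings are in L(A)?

The useful subgraph on states {s1, s2, s4, s7} is acyclic, so L(A) is finite; the longest accepting path visits 3 useful states, giving maximum string length 2.
Counting accepting paths from s2 by length: 2 of length 1, 2 of length 2. Total 4.

4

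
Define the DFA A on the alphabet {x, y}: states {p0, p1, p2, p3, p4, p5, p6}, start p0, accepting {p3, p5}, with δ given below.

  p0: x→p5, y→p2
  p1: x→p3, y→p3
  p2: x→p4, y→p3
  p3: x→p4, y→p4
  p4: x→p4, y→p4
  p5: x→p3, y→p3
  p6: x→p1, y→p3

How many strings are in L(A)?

4

The useful subgraph on states {p0, p2, p3, p5} is acyclic, so L(A) is finite; the longest accepting path visits 3 useful states, giving maximum string length 2.
Counting accepting paths from p0 by length: 1 of length 1, 3 of length 2. Total 4.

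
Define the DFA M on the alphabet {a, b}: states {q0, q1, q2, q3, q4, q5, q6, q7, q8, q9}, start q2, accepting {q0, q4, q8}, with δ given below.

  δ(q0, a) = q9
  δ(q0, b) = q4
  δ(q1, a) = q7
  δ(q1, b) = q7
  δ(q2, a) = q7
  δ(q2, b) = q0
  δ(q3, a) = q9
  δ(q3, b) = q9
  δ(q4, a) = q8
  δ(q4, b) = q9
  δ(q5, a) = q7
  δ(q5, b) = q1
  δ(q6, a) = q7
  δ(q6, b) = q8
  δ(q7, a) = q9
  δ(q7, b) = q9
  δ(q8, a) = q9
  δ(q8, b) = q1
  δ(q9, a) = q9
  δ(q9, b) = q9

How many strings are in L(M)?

The useful subgraph on states {q0, q2, q4, q8} is acyclic, so L(M) is finite; the longest accepting path visits 4 useful states, giving maximum string length 3.
Counting accepting paths from q2 by length: 1 of length 1, 1 of length 2, 1 of length 3. Total 3.

3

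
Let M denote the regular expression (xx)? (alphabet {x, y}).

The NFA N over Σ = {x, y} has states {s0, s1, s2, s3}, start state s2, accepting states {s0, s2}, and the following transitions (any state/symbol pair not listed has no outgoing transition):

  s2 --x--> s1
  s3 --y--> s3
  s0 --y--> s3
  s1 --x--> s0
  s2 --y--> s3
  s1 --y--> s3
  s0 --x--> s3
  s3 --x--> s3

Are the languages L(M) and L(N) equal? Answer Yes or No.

Yes

Converting the expression M to a DFA (subset construction, then merging equivalent states) gives the minimal DFA with states {m0, m1, m2, m3}, start state m0, accepting states {m0, m3} and transitions m0: x→m1, y→m2; m1: x→m3, y→m2; m2: x→m2, y→m2; m3: x→m2, y→m2.
Exploring the product automaton M × N from the start pair (m0, s2), following both machines on each input symbol, reaches 4 state pairs: (m0, s2), (m1, s1), (m2, s3), (m3, s0).
M accepts in {m0, m3} and N accepts in {s0, s2}. In every reachable pair the two components are either both accepting — (m0, s2), (m3, s0) — or both non-accepting, so no string is accepted by exactly one of the machines: L(M) \ L(N) and L(N) \ L(M) are both empty.
Hence every string is accepted by M iff it is accepted by N, and the two languages coincide.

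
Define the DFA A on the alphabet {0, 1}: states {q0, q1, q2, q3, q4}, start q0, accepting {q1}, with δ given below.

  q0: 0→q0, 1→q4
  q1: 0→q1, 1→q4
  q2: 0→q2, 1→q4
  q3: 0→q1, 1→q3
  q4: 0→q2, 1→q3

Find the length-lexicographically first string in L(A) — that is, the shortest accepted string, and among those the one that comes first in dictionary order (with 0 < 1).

110

A breadth-first search from q0 reaches an accepting state first via the path q0 → q4 → q3 → q1 on input 110.
No string of length < 3 is accepted (BFS exhausts all shorter strings without reaching an accepting state), and 110 is the lexicographically least accepting string of length 3.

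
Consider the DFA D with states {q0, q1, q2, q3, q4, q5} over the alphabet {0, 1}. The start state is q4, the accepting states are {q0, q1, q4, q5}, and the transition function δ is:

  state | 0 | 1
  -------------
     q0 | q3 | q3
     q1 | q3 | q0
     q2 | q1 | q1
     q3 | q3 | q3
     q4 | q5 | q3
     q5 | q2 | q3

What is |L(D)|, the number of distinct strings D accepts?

6

The useful subgraph on states {q0, q1, q2, q4, q5} is acyclic, so L(D) is finite; the longest accepting path visits 5 useful states, giving maximum string length 4.
Counting accepting paths from q4 by length: 1 of length 0, 1 of length 1, 2 of length 3, 2 of length 4. Total 6.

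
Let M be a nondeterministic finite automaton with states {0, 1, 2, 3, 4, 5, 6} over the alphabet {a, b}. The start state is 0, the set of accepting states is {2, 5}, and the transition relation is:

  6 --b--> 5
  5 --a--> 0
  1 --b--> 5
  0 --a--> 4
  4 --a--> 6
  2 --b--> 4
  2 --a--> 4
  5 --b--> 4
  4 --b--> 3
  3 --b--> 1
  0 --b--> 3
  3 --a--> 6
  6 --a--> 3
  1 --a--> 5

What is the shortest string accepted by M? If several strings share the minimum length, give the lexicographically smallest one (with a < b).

aab

A breadth-first search from 0 reaches an accepting state first via the path 0 → 4 → 6 → 5 on input aab.
No string of length < 3 is accepted (BFS exhausts all shorter strings without reaching an accepting state), and aab is the lexicographically least accepting string of length 3.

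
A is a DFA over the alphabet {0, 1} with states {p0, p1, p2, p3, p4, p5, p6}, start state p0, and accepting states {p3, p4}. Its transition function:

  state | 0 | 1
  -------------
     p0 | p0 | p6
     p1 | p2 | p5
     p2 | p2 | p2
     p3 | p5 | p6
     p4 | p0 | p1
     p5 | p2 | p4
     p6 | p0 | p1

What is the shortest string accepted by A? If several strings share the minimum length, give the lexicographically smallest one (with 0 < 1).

A breadth-first search from p0 reaches an accepting state first via the path p0 → p6 → p1 → p5 → p4 on input 1111.
No string of length < 4 is accepted (BFS exhausts all shorter strings without reaching an accepting state), and 1111 is the lexicographically least accepting string of length 4.

1111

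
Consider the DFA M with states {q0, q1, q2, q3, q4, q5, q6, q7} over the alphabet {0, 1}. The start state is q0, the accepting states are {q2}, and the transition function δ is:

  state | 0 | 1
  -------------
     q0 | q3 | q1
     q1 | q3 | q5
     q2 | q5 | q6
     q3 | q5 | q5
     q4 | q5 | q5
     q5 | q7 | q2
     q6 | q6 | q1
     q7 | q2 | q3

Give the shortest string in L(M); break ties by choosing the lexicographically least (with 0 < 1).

A breadth-first search from q0 reaches an accepting state first via the path q0 → q3 → q5 → q2 on input 001.
No string of length < 3 is accepted (BFS exhausts all shorter strings without reaching an accepting state), and 001 is the lexicographically least accepting string of length 3.

001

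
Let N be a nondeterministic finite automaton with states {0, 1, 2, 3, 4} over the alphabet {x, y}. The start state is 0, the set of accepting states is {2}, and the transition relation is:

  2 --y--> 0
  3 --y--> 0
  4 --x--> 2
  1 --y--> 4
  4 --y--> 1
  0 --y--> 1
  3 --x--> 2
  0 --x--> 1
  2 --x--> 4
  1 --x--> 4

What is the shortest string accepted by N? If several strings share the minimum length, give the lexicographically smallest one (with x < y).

xxx

A breadth-first search from 0 reaches an accepting state first via the path 0 → 1 → 4 → 2 on input xxx.
No string of length < 3 is accepted (BFS exhausts all shorter strings without reaching an accepting state), and xxx is the lexicographically least accepting string of length 3.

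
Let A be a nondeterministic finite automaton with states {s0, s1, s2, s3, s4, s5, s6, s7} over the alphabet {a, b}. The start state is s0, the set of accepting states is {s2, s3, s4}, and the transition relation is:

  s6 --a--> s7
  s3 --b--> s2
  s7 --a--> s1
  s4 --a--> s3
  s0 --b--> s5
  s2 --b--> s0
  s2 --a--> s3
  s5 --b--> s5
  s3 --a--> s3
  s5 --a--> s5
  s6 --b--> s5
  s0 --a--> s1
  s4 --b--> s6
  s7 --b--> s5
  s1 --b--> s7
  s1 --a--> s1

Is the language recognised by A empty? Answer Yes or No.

Yes

The states reachable from the start state are {s0, s1, s5, s7}.
None of the accepting states {s2, s3, s4} is reachable, so no string is accepted and L(A) = ∅.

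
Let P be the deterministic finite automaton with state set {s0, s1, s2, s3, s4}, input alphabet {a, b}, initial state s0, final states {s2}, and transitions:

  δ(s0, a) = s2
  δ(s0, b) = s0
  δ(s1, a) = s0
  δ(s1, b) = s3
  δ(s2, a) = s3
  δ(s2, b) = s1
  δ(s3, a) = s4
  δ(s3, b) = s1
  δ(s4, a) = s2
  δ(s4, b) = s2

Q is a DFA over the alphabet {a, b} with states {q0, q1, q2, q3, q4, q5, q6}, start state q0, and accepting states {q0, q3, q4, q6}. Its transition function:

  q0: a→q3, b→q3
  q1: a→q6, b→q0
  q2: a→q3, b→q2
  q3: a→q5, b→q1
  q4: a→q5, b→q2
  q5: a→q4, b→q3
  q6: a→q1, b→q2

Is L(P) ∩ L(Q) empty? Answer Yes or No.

The string a is accepted by both P and Q.
Hence L(P) ∩ L(Q) ≠ ∅.

No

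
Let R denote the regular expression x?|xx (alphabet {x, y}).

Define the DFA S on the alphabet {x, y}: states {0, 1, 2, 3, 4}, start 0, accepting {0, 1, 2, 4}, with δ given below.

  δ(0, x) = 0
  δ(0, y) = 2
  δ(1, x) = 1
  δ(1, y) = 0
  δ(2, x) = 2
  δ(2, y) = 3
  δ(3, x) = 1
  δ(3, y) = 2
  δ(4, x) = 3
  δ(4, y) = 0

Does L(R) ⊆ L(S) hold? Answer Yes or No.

Converting the expression R to a DFA (subset construction, then merging equivalent states) gives the minimal DFA with states {r0, r1, r2, r3}, start state r0, accepting states {r0, r1, r3} and transitions r0: x→r1, y→r2; r1: x→r3, y→r2; r2: x→r2, y→r2; r3: x→r2, y→r2.
Exploring the product automaton R × S from the start pair (r0, 0), following both machines on each input symbol, reaches 7 state pairs: (r0, 0), (r1, 0), (r2, 2), (r3, 0), (r2, 3), (r2, 0), (r2, 1).
R accepts in {r0, r1, r3} and S accepts in {0, 1, 2, 4}. The reachable pairs whose R-component is accepting are (r0, 0), (r1, 0), (r3, 0); in each of them the S-component is accepting too, so the product for L(R) \ L(S) (R-component accepting, S-component rejecting) has no reachable accepting pair and the difference is empty.
Hence every string in L(R) is also in L(S).

Yes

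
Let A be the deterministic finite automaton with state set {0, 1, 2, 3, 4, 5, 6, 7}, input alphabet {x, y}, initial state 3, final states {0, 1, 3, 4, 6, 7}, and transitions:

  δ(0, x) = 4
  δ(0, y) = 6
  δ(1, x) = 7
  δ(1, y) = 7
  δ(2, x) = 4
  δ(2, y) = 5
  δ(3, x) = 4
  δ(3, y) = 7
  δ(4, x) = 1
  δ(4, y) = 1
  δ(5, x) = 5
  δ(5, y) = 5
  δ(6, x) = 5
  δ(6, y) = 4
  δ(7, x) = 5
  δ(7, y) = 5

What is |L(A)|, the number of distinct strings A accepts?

9

The useful subgraph on states {1, 3, 4, 7} is acyclic, so L(A) is finite; the longest accepting path visits 4 useful states, giving maximum string length 3.
Counting accepting paths from 3 by length: 1 of length 0, 2 of length 1, 2 of length 2, 4 of length 3. Total 9.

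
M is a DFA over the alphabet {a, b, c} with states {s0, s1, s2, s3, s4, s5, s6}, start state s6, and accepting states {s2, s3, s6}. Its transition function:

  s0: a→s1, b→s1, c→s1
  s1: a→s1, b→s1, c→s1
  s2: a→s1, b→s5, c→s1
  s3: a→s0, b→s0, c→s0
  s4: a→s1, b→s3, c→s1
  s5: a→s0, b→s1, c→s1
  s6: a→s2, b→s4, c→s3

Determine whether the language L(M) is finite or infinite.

finite

The useful states (reachable from s6 and able to reach an accepting state) are {s2, s3, s4, s6}.
Restricted to these states the transition graph has no cycle, so every accepting path has bounded length and L is finite.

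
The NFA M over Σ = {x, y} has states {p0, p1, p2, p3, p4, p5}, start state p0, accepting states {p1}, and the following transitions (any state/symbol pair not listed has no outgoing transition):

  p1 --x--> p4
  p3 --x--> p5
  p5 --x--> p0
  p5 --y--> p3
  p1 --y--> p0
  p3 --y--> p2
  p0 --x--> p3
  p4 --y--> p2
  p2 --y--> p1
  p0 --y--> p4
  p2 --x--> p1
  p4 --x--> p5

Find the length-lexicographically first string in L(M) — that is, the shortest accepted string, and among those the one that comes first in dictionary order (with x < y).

xyx

A breadth-first search from p0 reaches an accepting state first via the path p0 → p3 → p2 → p1 on input xyx.
No string of length < 3 is accepted (BFS exhausts all shorter strings without reaching an accepting state), and xyx is the lexicographically least accepting string of length 3.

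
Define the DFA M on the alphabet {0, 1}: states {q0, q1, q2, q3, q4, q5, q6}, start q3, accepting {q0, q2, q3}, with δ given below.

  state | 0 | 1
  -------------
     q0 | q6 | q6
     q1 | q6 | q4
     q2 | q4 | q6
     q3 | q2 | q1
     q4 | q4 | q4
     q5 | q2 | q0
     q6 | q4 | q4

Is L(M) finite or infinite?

finite

The useful states (reachable from q3 and able to reach an accepting state) are {q2, q3}.
Restricted to these states the transition graph has no cycle, so every accepting path has bounded length and L is finite.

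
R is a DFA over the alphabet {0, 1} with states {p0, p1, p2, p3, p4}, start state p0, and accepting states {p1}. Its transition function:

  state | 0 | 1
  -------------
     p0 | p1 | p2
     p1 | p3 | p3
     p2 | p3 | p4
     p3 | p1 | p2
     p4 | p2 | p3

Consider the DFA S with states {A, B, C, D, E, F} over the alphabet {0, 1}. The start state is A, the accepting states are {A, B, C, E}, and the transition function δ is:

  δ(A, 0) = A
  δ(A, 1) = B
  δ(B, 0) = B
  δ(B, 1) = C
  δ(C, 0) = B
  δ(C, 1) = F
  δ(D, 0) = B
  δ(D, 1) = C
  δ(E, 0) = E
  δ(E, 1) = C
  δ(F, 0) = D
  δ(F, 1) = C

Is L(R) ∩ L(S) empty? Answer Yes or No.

No

The string 0 is accepted by both R and S.
Hence L(R) ∩ L(S) ≠ ∅.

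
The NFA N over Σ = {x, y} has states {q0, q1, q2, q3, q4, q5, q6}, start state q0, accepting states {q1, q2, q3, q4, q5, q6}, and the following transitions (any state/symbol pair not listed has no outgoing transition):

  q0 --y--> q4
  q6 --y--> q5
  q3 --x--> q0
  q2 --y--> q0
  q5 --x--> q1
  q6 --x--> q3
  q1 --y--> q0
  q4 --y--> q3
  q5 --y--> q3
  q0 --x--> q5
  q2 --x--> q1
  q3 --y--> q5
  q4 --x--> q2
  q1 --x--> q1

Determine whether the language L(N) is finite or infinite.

infinite

State q0 is reachable from the start and can reach an accepting state, and it lies on the cycle q0 → q4 → q2 → q0.
Traversing that cycle any number of times yields accepted strings of unbounded length, so the language is infinite.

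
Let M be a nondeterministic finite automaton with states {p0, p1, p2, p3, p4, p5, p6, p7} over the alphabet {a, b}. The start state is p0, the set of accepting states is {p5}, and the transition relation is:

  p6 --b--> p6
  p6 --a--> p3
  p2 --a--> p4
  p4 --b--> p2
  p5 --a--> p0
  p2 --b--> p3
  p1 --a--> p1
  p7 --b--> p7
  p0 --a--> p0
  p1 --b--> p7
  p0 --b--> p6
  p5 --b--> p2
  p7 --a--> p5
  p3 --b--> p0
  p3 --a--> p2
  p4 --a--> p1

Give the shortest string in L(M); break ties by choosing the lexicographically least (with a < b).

baaaaba

A breadth-first search from p0 reaches an accepting state first via the path p0 → p6 → p3 → p2 → p4 → p1 → p7 → p5 on input baaaaba.
No string of length < 7 is accepted (BFS exhausts all shorter strings without reaching an accepting state), and baaaaba is the lexicographically least accepting string of length 7.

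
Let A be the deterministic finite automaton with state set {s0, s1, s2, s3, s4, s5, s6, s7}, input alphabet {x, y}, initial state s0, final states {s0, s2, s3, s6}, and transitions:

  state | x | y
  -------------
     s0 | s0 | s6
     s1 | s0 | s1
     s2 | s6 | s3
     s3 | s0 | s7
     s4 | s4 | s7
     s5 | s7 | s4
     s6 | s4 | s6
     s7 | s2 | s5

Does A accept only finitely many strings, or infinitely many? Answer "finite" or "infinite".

infinite

State s0 is reachable from the start and can reach an accepting state, and it lies on the cycle s0 → s0.
Traversing that cycle any number of times yields accepted strings of unbounded length, so the language is infinite.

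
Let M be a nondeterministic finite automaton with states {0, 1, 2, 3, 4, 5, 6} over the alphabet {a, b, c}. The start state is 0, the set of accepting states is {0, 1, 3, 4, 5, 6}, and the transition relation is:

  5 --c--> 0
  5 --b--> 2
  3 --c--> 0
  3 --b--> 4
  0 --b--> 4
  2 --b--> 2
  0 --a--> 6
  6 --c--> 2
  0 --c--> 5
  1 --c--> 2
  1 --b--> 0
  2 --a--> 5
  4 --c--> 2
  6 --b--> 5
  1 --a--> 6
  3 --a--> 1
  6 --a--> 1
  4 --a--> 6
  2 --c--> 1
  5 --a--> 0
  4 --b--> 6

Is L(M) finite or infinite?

infinite

State 0 is reachable from the start and can reach an accepting state, and it lies on the cycle 0 → 4 → 2 → 1 → 0.
Traversing that cycle any number of times yields accepted strings of unbounded length, so the language is infinite.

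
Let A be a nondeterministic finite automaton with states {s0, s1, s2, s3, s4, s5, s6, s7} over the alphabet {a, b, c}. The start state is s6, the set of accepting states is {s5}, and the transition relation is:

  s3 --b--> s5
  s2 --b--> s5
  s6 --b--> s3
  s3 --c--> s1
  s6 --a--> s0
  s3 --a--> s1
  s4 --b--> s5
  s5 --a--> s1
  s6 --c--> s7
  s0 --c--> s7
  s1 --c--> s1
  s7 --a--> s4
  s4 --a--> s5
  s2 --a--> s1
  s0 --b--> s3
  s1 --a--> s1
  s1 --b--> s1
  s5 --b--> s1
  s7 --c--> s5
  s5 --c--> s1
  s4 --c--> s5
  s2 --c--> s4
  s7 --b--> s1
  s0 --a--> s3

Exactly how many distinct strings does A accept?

11

The useful subgraph on states {s0, s3, s4, s5, s6, s7} is acyclic, so L(A) is finite; the longest accepting path visits 5 useful states, giving maximum string length 4.
Counting accepting paths from s6 by length: 2 of length 2, 6 of length 3, 3 of length 4. Total 11.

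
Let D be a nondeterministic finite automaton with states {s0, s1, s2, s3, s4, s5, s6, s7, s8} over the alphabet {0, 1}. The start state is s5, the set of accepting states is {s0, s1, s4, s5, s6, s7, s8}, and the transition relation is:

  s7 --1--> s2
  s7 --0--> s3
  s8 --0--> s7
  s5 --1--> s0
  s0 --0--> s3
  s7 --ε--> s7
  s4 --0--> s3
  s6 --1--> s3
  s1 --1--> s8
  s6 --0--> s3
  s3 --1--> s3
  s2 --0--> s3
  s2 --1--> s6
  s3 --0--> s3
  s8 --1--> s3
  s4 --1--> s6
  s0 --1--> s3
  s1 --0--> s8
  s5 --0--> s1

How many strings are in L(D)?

The useful subgraph on states {s0, s1, s2, s5, s6, s7, s8} is acyclic, so L(D) is finite; the longest accepting path visits 6 useful states, giving maximum string length 5.
Counting accepting paths from s5 by length: 1 of length 0, 2 of length 1, 2 of length 2, 2 of length 3, 2 of length 5. Total 9.

9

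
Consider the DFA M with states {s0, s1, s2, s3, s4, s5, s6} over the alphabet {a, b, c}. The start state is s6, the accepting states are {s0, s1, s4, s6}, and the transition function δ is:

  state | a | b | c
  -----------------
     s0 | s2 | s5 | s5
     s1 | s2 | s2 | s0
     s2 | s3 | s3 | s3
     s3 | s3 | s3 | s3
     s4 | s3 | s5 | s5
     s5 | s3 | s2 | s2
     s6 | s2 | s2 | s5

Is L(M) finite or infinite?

The useful states (reachable from s6 and able to reach an accepting state) are {s6}.
Restricted to these states the transition graph has no cycle, so every accepting path has bounded length and L is finite.

finite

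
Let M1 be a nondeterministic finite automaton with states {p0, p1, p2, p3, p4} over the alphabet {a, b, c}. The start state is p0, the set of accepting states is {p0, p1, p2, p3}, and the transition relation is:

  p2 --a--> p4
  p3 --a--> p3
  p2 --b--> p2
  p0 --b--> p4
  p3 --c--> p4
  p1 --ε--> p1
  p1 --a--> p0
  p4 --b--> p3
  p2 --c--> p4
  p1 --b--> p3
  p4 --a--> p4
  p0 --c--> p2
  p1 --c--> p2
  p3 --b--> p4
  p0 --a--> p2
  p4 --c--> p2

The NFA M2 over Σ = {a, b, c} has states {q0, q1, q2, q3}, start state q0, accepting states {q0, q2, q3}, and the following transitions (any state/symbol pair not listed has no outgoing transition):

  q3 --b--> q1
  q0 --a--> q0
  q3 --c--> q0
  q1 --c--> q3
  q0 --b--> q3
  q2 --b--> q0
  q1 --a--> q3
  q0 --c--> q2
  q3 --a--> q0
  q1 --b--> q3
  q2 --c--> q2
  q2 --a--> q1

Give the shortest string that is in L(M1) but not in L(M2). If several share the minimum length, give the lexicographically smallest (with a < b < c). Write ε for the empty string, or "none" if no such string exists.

bb

The string bb is accepted by M1 but not by M2.
No shorter string lies in the difference, and bb is the lexicographically first length-2 string in L(M1) \ L(M2).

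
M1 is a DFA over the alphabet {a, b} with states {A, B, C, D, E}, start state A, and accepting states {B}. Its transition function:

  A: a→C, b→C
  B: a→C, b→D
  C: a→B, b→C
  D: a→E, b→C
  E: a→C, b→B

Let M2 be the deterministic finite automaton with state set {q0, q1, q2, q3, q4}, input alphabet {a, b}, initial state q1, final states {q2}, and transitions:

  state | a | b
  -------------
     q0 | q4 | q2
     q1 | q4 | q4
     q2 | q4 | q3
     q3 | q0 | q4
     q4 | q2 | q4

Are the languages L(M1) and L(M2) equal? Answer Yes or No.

Yes

Exploring the product automaton M1 × M2 from the start pair (A, q1), following both machines on each input symbol, reaches 5 state pairs: (A, q1), (C, q4), (B, q2), (D, q3), (E, q0).
M1 accepts in {B} and M2 accepts in {q2}. In every reachable pair the two components are either both accepting — (B, q2) — or both non-accepting, so no string is accepted by exactly one of the machines: L(M1) \ L(M2) and L(M2) \ L(M1) are both empty.
Hence every string is accepted by M1 iff it is accepted by M2, and the two languages coincide.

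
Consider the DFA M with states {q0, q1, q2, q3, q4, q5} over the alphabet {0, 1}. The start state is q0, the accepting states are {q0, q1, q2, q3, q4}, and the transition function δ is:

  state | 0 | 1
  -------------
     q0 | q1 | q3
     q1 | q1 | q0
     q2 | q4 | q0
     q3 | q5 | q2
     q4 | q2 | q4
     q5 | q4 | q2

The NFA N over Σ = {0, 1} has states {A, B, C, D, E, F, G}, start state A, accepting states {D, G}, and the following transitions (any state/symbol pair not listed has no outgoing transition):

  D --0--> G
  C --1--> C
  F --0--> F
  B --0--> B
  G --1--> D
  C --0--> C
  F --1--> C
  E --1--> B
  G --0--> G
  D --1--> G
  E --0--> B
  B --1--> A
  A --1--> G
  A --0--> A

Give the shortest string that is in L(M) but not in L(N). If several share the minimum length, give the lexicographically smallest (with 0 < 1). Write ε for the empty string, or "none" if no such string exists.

ε

The empty string ε is accepted by M but not by N.
Since ε is the unique shortest string, it is the required witness.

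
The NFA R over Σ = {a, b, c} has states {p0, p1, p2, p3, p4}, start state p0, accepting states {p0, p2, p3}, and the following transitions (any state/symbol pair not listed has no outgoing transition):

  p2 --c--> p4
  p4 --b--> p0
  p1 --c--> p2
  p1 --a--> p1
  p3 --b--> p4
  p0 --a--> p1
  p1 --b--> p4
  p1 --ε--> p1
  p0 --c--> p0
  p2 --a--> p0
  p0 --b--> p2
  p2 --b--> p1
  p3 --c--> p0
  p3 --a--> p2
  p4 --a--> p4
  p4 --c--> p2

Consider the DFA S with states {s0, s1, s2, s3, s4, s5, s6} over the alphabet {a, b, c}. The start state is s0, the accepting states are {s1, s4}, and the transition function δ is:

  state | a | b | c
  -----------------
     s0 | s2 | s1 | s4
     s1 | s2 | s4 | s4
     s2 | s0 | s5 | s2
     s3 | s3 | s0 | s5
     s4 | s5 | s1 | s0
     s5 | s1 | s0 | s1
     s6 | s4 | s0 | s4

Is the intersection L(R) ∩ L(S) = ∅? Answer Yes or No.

The string b is accepted by both R and S.
Hence L(R) ∩ L(S) ≠ ∅.

No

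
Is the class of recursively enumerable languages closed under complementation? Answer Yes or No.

If both L and its complement were r.e., running the two recognisers in parallel would decide L, so L would be recursive; but there are r.e. languages that are not recursive (e.g. the halting problem), and their complements are therefore not r.e.

No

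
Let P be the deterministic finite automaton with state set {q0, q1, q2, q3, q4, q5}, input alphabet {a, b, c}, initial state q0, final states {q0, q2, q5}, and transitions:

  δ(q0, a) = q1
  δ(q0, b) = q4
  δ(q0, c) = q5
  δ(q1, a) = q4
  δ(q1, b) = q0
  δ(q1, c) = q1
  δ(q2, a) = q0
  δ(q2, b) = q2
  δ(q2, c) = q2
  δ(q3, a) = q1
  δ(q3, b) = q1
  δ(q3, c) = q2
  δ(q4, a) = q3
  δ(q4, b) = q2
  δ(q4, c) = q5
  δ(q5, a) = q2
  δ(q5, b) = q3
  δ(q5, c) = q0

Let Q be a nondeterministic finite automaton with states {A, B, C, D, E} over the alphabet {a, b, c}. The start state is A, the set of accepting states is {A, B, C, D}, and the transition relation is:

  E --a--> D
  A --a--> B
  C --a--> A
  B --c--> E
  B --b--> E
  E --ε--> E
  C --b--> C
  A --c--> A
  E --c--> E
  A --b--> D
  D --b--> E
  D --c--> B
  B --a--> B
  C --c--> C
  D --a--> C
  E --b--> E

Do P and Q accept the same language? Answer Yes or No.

The string ab is accepted by P but rejected by Q.
So L(P) ≠ L(Q).

No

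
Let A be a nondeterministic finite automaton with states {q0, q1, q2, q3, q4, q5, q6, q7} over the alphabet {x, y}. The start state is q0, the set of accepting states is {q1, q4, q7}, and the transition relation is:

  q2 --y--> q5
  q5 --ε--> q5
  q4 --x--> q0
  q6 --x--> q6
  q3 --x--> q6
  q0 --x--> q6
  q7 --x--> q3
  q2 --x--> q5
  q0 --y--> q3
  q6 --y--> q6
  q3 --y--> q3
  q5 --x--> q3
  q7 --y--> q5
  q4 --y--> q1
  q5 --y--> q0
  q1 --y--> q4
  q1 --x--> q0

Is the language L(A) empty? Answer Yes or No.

Yes

The states reachable from the start state are {q0, q3, q6}.
None of the accepting states {q1, q4, q7} is reachable, so no string is accepted and L(A) = ∅.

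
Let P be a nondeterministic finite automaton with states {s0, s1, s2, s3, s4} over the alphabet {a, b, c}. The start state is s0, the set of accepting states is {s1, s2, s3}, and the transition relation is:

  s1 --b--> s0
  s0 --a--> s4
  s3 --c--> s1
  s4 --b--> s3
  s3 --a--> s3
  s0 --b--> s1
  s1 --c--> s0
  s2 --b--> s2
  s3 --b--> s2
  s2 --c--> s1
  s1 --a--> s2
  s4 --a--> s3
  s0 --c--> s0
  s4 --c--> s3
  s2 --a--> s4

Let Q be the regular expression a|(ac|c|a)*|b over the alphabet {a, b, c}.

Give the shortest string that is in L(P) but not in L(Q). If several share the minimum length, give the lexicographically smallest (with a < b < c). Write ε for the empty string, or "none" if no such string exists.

ab

The string ab is accepted by P but not by Q.
No shorter string lies in the difference, and ab is the lexicographically first length-2 string in L(P) \ L(Q).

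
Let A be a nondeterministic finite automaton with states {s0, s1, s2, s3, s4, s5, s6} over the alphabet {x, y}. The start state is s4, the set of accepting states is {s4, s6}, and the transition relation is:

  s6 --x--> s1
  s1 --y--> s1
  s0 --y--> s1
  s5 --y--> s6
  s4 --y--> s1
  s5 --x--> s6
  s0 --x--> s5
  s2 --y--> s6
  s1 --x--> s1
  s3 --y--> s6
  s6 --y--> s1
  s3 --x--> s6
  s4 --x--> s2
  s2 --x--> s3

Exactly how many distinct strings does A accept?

The useful subgraph on states {s2, s3, s4, s6} is acyclic, so L(A) is finite; the longest accepting path visits 4 useful states, giving maximum string length 3.
Counting accepting paths from s4 by length: 1 of length 0, 1 of length 2, 2 of length 3. Total 4.

4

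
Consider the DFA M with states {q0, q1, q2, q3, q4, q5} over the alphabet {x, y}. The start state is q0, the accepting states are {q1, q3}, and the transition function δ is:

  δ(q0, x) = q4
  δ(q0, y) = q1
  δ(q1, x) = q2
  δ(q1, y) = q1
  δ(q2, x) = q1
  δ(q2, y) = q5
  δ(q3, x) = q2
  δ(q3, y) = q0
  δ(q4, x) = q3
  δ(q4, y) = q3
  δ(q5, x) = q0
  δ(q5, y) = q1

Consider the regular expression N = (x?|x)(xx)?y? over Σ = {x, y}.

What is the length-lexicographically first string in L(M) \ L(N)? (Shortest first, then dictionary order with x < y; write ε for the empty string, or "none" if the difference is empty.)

yy

The string yy is accepted by M but not by N.
No shorter string lies in the difference, and yy is the lexicographically first length-2 string in L(M) \ L(N).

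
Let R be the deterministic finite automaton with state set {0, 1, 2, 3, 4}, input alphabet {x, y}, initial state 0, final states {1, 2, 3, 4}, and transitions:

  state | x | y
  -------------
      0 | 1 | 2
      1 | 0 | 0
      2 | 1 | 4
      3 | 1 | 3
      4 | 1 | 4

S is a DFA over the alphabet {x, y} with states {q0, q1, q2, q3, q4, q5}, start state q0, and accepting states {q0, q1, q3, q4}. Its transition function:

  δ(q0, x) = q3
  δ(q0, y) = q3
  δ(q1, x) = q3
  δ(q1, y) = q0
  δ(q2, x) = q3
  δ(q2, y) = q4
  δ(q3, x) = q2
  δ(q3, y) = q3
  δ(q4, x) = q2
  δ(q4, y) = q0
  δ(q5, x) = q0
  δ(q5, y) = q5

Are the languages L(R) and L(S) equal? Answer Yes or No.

No

The string yx is accepted by R but rejected by S.
So L(R) ≠ L(S).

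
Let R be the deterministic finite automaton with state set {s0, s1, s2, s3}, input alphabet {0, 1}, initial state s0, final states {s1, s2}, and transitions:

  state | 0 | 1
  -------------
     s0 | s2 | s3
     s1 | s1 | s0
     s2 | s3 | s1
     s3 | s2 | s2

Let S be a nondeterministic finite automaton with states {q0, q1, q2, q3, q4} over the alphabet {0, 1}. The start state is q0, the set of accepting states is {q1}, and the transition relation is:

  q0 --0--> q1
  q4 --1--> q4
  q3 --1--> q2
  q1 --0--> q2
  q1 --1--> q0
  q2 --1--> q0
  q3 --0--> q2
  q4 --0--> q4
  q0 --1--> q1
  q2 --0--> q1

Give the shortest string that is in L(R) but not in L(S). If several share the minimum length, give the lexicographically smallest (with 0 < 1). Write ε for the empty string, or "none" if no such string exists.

01

The string 01 is accepted by R but not by S.
No shorter string lies in the difference, and 01 is the lexicographically first length-2 string in L(R) \ L(S).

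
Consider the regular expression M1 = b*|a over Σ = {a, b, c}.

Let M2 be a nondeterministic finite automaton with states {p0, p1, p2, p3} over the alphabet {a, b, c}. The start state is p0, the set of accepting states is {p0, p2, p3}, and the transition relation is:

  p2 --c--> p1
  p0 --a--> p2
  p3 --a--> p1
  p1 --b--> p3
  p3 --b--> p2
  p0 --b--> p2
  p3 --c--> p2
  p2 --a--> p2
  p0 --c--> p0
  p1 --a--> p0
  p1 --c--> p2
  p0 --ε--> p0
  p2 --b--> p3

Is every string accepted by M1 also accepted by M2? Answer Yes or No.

Converting the expression M1 to a DFA (subset construction, then merging equivalent states) gives the minimal DFA with states {r0, r1, r2, r3}, start state r0, accepting states {r0, r1, r2} and transitions r0: a→r1, b→r2, c→r3; r1: a→r3, b→r3, c→r3; r2: a→r3, b→r2, c→r3; r3: a→r3, b→r3, c→r3.
Exploring the product automaton M1 × M2 from the start pair (r0, p0), following both machines on each input symbol, reaches 8 state pairs: (r0, p0), (r1, p2), (r2, p2), (r3, p0), (r3, p2), (r3, p3), (r3, p1), (r2, p3).
M1 accepts in {r0, r1, r2} and M2 accepts in {p0, p2, p3}. The reachable pairs whose M1-component is accepting are (r0, p0), (r1, p2), (r2, p2), (r2, p3); in each of them the M2-component is accepting too, so the product for L(M1) \ L(M2) (M1-component accepting, M2-component rejecting) has no reachable accepting pair and the difference is empty.
Hence every string in L(M1) is also in L(M2).

Yes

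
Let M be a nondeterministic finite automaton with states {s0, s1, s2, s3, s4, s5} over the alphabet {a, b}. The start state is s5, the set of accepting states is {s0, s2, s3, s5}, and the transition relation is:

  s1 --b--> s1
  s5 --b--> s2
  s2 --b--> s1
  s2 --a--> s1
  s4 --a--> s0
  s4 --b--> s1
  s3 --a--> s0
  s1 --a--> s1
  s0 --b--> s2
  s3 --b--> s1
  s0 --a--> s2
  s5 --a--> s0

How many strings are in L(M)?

The useful subgraph on states {s0, s2, s5} is acyclic, so L(M) is finite; the longest accepting path visits 3 useful states, giving maximum string length 2.
Counting accepting paths from s5 by length: 1 of length 0, 2 of length 1, 2 of length 2. Total 5.

5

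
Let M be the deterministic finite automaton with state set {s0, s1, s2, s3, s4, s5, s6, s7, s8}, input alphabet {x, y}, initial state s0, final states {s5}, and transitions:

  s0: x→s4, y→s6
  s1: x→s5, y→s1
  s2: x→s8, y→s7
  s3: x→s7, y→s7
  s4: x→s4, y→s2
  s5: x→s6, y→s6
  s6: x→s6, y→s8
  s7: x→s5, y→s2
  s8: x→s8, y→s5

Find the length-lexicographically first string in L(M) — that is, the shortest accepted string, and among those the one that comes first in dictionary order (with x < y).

yyy

A breadth-first search from s0 reaches an accepting state first via the path s0 → s6 → s8 → s5 on input yyy.
No string of length < 3 is accepted (BFS exhausts all shorter strings without reaching an accepting state), and yyy is the lexicographically least accepting string of length 3.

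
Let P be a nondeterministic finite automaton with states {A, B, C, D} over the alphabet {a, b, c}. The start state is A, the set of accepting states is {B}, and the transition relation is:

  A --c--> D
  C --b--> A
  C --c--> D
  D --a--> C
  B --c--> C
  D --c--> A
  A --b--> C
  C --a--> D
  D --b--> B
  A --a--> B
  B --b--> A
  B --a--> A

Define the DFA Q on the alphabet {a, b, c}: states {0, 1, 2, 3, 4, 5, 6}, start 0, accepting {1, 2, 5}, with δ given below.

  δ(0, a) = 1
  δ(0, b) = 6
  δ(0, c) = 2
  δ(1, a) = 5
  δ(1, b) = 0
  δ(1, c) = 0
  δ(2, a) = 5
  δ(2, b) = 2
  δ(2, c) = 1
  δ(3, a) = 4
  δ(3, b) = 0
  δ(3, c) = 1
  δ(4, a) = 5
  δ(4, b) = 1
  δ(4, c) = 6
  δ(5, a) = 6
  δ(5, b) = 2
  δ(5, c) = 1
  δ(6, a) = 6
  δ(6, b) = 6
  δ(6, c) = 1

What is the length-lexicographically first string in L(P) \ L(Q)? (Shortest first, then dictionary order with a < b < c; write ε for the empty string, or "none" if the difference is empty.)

aaa

The string aaa is accepted by P but not by Q.
No shorter string lies in the difference, and aaa is the lexicographically first length-3 string in L(P) \ L(Q).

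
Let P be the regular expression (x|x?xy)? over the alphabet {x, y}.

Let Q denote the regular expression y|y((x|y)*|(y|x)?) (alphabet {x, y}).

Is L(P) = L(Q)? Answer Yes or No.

No

The empty string ε is accepted by P but rejected by Q.
So L(P) ≠ L(Q).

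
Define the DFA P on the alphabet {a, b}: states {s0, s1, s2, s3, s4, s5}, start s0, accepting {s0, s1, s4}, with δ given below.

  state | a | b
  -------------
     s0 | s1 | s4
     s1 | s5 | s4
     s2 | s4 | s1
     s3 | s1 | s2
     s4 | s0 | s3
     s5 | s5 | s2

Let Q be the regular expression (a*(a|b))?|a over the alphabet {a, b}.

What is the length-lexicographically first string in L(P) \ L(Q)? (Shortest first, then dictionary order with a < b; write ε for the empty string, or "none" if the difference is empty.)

The string ba is accepted by P but not by Q.
No shorter string lies in the difference, and ba is the lexicographically first length-2 string in L(P) \ L(Q).

ba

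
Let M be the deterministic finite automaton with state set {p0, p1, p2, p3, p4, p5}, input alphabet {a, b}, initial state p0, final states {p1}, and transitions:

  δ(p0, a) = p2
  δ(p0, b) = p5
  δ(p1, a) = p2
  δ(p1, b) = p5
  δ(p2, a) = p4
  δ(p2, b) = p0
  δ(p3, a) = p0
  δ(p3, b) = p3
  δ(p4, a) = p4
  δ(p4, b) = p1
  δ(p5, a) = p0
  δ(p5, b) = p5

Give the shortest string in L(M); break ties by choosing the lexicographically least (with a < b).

aab

A breadth-first search from p0 reaches an accepting state first via the path p0 → p2 → p4 → p1 on input aab.
No string of length < 3 is accepted (BFS exhausts all shorter strings without reaching an accepting state), and aab is the lexicographically least accepting string of length 3.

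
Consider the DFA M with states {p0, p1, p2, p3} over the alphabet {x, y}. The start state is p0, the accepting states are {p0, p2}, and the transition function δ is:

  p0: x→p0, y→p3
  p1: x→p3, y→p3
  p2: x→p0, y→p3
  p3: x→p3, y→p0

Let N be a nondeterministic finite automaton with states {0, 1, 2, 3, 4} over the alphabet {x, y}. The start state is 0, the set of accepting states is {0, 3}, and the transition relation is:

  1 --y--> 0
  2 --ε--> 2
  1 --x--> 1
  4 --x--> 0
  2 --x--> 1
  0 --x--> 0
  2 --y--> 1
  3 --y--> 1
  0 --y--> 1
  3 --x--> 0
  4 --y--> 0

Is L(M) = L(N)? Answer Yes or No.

Yes

Exploring the product automaton M × N from the start pair (p0, 0), following both machines on each input symbol, reaches 2 state pairs: (p0, 0), (p3, 1).
M accepts in {p0, p2} and N accepts in {0, 3}. In every reachable pair the two components are either both accepting — (p0, 0) — or both non-accepting, so no string is accepted by exactly one of the machines: L(M) \ L(N) and L(N) \ L(M) are both empty.
Hence every string is accepted by M iff it is accepted by N, and the two languages coincide.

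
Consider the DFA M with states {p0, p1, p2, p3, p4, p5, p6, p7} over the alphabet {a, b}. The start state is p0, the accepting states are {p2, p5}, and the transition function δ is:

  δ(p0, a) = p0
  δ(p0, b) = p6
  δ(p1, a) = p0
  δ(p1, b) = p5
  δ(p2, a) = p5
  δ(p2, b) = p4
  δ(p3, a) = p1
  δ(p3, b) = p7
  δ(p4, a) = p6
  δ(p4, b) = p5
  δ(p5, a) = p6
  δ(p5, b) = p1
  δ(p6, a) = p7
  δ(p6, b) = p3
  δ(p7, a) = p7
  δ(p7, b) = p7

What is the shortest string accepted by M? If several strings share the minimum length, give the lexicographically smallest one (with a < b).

bbab

A breadth-first search from p0 reaches an accepting state first via the path p0 → p6 → p3 → p1 → p5 on input bbab.
No string of length < 4 is accepted (BFS exhausts all shorter strings without reaching an accepting state), and bbab is the lexicographically least accepting string of length 4.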